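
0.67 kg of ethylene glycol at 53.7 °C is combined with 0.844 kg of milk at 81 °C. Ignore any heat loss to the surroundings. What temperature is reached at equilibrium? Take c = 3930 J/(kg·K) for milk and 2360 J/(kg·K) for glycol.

Taking heat into each body as positive, Σ m c ΔT = 0:
0.844·3930·(T − 81) + 0.67·2360·(T − 53.7) = 0
(3316.9 + 1581.2) T = 3316.9·81 + 1581.2·53.7
T = 353581 / 4898.1 = 72.2 °C

T_f ≈ 72.2 °C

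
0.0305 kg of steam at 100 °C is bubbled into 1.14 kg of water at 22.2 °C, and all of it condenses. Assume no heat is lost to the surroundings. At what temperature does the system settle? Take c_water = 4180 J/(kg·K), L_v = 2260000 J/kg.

T_f ≈ 38.3 °C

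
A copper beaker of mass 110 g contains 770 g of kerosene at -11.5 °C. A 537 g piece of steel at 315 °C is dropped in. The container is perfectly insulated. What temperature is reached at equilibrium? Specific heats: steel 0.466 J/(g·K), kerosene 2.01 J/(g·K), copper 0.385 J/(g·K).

Heat gained plus heat lost sum to zero:
537·0.466·(T − 315) + 770·2.01·(T − (-11.5)) + 110·0.385·(T − (-11.5)) = 0
(250.24 + 1547.7 + 42.35) T = 250.24·315 + 1547.7·(-11.5) + 42.35·(-11.5)
T ≈ 32.90 °C

T_f ≈ 32.9 °C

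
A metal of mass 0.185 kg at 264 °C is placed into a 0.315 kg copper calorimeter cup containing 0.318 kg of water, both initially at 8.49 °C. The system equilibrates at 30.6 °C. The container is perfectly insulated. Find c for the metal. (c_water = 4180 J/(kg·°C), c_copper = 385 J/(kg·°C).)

c ≈ 743 J/(kg·°C)

Conservation of energy gives ΣQ = 0:
0.185×c×(30.6 − 264) + 0.318×4180×(30.6 − 8.49) + 0.315×385×(30.6 − 8.49) = 0
-43.18 c = -32071
c = -32071/-43.18 ≈ 742.7 J/(kg·°C)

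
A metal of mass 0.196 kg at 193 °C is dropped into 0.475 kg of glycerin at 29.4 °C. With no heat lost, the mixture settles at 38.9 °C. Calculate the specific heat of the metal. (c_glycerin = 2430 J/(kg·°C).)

Conservation of energy gives ΣQ = 0:
0.196·c·(38.9 − 193) + 0.475·2430·(38.9 − 29.4) = 0
-30.2 c = -10965
c = -10965/-30.2 ≈ 363 J/(kg·°C)

c ≈ 363 J/(kg·°C)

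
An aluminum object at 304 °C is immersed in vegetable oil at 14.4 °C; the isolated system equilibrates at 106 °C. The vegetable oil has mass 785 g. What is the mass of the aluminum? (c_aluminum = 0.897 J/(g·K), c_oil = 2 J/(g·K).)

Heat lost by the aluminum = heat gained by the oil:
m·0.897·(304 − 106) = 785·2·(106 − 14.4)
177.61 m = 143812  ⇒  m ≈ 809.7 g

m ≈ 810 g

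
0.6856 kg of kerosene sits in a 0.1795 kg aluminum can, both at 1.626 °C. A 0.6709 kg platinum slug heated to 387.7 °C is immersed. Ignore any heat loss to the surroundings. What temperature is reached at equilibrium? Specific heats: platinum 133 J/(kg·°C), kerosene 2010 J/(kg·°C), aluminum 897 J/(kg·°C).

Heat gained plus heat lost sum to zero:
0.6709·133·(T − 387.7) + 0.6856·2010·(T − 1.626) + 0.1795·897·(T − 1.626) = 0
89.23(T − 387.7) + 1378.1(T − 1.626) + 161.01(T − 1.626) = 0
(89.23 + 1378.1 + 161.01) T = 89.23·387.7 + 1378.1·1.626 + 161.01·1.626
T = 37097/1628.3 ≈ 22.78 °C

T_f ≈ 22.8 °C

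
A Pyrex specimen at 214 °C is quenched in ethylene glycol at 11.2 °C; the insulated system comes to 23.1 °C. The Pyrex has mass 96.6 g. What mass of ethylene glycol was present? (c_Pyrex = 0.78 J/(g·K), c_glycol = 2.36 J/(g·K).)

m ≈ 512 g

|Q_Pyrex| = |Q_glycol|:
96.6×0.78×(214 − 23.1) = m×2.36×(23.1 − 11.2)
28.08 m = 14384  ⇒  m ≈ 512.2 g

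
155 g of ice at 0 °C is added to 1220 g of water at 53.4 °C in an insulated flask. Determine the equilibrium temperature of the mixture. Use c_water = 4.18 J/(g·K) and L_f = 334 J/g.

T_f ≈ 38.4 °C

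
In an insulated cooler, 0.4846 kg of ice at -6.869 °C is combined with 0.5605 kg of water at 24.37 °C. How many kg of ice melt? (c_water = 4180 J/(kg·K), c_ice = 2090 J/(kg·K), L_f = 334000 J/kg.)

Cooling the water to 0 °C releases 0.5605×4180×24.37 = 57096 J.
Warming the ice to 0 °C takes 0.4846×2090×6.869 = 6957 J, leaving 50139 J for melting.
To melt every bit of ice: 0.4846×334000 = 161856 J.
50139 J < 161856 J, so only part of the ice melts and the system sits at 0 °C.
m_melt = 50139 / L_f = 0.1501 kg.

m_melted ≈ 0.15 kg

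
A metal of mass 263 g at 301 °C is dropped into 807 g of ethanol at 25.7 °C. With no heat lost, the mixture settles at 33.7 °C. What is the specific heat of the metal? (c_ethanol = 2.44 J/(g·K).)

c ≈ 0.224 J/(g·K)

m_s c (T_s − T_f) = m_ethanol c_ethanol (T_f − T_0):
263×c×(301 − 33.7) = 807×2.44×(33.7 − 25.7)
70300 c = 15753  ⇒  c ≈ 0.2241 J/(g·K)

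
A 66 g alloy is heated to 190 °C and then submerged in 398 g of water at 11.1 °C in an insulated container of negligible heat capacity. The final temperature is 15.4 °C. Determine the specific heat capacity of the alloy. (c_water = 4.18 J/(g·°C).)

Taking heat into each body as positive, Σ m c ΔT = 0:
66·c·(15.4 − 190) + 398·4.18·(15.4 − 11.1) = 0
-11524 c = -7153.7
c = -7153.7/-11524 ≈ 0.6208 J/(g·°C)

c ≈ 0.621 J/(g·°C)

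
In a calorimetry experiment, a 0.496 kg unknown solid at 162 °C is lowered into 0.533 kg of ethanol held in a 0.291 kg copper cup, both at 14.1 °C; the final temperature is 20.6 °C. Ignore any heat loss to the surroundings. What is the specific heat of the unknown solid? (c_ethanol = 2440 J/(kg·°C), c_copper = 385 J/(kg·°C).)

c ≈ 131 J/(kg·°C)

Conservation of energy gives ΣQ = 0:
0.496·c·(20.6 − 162) + 0.533·2440·(20.6 − 14.1) + 0.291·385·(20.6 − 14.1) = 0
-70.13 c = -9181.6
c = -9181.6/-70.13 ≈ 130.9 J/(kg·°C)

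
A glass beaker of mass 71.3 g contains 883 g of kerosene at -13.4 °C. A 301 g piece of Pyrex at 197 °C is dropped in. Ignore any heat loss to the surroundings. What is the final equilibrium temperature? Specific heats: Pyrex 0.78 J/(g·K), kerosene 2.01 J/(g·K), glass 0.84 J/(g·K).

Taking heat into each body as positive, Σ m c ΔT = 0:
301*0.78*(T − 197) + 883*2.01*(T − (-13.4)) + 71.3*0.84*(T − (-13.4)) = 0
(234.78 + 1774.8 + 59.89) T = 234.78*197 + 1774.8*(-13.4) + 59.89*(-13.4)
T ≈ 10.47 °C

T_f ≈ 10.5 °C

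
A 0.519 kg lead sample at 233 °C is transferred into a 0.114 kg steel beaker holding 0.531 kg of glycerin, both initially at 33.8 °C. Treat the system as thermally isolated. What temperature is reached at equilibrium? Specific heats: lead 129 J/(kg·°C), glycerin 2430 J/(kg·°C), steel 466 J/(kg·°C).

T_f ≈ 43.3 °C

Net heat exchanged in the isolated system is zero:
0.519·129·(T − 233) + 0.531·2430·(T − 33.8) + 0.114·466·(T − 33.8) = 0
66.95(T − 233) + 1290.3(T − 33.8) + 53.12(T − 33.8) = 0
1410.4 T = 61008
T ≈ 43.26 °C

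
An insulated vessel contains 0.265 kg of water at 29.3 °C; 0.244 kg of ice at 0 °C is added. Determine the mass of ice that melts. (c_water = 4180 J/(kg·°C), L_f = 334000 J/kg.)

m_melted ≈ 0.0972 kg

Heat available from the water dropping to 0 °C: 0.265·4180·29.3 = 32456 J.
Melting all 0.244 kg of ice would need 0.244·334000 = 81496 J.
That's not enough to melt it all — equilibrium is at 0 °C with ice remaining.
m_melt = 32456 / L_f = 0.09717 kg.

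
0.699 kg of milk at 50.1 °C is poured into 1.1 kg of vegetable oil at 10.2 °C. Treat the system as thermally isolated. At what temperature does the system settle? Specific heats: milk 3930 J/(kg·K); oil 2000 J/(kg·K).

T_f ≈ 32.4 °C

Let T be the final temperature. ΣQ_i = 0:
0.699·3930·(T − 50.1) + 1.1·2000·(T − 10.2) = 0
(2747.1 + 2200) T = 2747.1·50.1 + 2200·10.2
T = 160068 / 4947.1 = 32.4 °C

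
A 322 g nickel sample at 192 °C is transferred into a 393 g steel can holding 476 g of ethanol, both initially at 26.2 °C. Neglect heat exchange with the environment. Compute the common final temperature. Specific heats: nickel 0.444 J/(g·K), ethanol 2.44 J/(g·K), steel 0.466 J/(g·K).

T_f ≈ 42.1 °C

Conservation of energy gives ΣQ = 0:
322·0.444·(T − 192) + 476·2.44·(T − 26.2) + 393·0.466·(T − 26.2) = 0
142.97(T − 192) + 1161.4(T − 26.2) + 183.14(T − 26.2) = 0
1487.5 T = 62678
T = 62678/1487.5 ≈ 42.14 °C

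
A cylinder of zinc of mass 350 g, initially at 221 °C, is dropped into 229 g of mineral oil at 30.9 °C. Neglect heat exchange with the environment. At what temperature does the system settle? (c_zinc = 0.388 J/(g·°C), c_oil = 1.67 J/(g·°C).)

Taking heat into each body as positive, Σ m c ΔT = 0:
350*0.388*(T − 221) + 229*1.67*(T − 30.9) = 0
135.8(T − 221) + 382.43(T − 30.9) = 0
(135.8 + 382.43) T = 135.8*221 + 382.43*30.9
T ≈ 80.71 °C

T_f ≈ 80.7 °C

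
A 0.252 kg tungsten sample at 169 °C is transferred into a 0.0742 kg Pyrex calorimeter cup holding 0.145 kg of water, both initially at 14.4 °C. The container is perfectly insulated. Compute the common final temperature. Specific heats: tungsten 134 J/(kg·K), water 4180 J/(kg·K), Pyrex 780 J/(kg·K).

Let T be the final temperature. ΣQ_i = 0:
0.252×134×(T − 169) + 0.145×4180×(T − 14.4) + 0.0742×780×(T − 14.4) = 0
33.77(T − 169) + 606.1(T − 14.4) + 57.88(T − 14.4) = 0
(33.77 + 606.1 + 57.88) T = 33.77×169 + 606.1×14.4 + 57.88×14.4
T = 15268/697.74 ≈ 21.88 °C

T_f ≈ 21.9 °C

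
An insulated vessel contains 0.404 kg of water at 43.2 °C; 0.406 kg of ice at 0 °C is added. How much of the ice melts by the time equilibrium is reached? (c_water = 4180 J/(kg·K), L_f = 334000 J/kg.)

m_melted ≈ 0.218 kg

Water can give up m c ΔT = 0.404×4180×43.2 = 72953 J before reaching 0 °C.
Fully melting the ice requires m_ice L_f = 0.406×334000 = 135604 J.
That's not enough to melt it all — equilibrium is at 0 °C with ice remaining.
Mass melted = 72953/334000 ≈ 0.2184 kg.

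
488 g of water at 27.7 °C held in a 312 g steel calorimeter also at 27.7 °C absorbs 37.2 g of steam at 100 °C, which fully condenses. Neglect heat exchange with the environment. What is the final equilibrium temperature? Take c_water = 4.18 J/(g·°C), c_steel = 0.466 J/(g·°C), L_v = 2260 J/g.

T_f ≈ 68.4 °C

Setting the total heat transfer to zero:
latent heat released on condensation: 37.2×2260 = 84072
  condensed water 100 °C→T: 155.5(T − 100)
  water warms: 488×4.18×(T − 27.7) = 2039.8(T − 27.7)
  cup: 145.39(T − 27.7)
2340.7 T = 84072 + 15550 + 60531 = 160153
T ≈ 68.42 °C — below 100 °C, confirming all the steam condensed.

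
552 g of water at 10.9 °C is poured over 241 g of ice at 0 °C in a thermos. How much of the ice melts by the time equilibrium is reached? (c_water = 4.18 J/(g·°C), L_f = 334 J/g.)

Heat available from the water dropping to 0 °C: 552·4.18·10.9 = 25150 J.
To melt every bit of ice: 241·334 = 80494 J.
Since 25150 < 80494 J, not all the ice melts; equilibrium is at 0 °C.
m_melted·334 = 25150  ⇒  m_melted ≈ 75.3 g.

m_melted ≈ 75.3 g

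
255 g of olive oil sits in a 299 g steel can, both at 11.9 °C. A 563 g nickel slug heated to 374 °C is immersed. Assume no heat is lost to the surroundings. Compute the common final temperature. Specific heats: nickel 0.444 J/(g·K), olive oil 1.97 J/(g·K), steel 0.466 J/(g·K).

T_f ≈ 113.4 °C

Energy conservation, ΣQ = 0:
563×0.444×(T − 374) + 255×1.97×(T − 11.9) + 299×0.466×(T − 11.9) = 0
249.97(T − 374) + 502.35(T − 11.9) + 139.33(T − 11.9) = 0
891.66 T = 101126
T = 101126/891.66 ≈ 113.41 °C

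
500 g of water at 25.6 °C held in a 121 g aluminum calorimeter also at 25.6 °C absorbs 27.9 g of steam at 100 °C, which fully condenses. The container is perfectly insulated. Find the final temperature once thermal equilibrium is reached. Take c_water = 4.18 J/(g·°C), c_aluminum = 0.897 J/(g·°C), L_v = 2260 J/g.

Setting the total heat transfer to zero:
latent heat released on condensation: 27.9·2260 = 63054
  condensate cools 100→T: 27.9·4.18·(T − 100) = 116.62(T − 100)
  original water: 2090(T − 25.6)
  cup: 108.54(T − 25.6)
2315.2 T = 63054 + 11662 + 56283 = 130999
T ≈ 56.58 °C (< 100 °C, so full condensation is consistent).

T_f ≈ 56.6 °C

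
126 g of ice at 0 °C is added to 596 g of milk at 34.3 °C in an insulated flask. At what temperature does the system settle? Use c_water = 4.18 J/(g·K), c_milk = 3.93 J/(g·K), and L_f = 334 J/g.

T_f ≈ 13.3 °C

Let T be the final temperature. ΣQ_i = 0:
fusion: m_ice L_f = 126·334 = 42084
  meltwater 0→T: 126·4.18·T = 526.68 T
  milk cools: 596·3.93·(T − 34.3) = 2342.3(T − 34.3)
2869 T = 80340 − 42084 = 38256
T ≈ 13.33 °C. Since T > 0 °C, the all-ice-melts assumption holds.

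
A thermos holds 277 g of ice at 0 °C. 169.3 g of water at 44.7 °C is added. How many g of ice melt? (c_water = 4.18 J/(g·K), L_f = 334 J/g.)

m_melted ≈ 94.7 g

Water can give up m c ΔT = 169.3·4.18·44.7 = 31633 J before reaching 0 °C.
To melt every bit of ice: 277·334 = 92518 J.
That's not enough to melt it all — equilibrium is at 0 °C with ice remaining.
m_melted·334 = 31633  ⇒  m_melted ≈ 94.71 g.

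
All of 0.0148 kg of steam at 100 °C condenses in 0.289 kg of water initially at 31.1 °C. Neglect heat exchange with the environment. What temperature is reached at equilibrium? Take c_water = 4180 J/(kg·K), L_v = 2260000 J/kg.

Let T be the final temperature. ΣQ_i = 0:
steam→water at 100 °C releases m L_v = 0.0148·2260000 = 33448; condensed water 100 °C→T: 61.86(T − 100); water warms: 0.289·4180·(T − 31.1) = 1208(T − 31.1)
1269.9 T = 33448 + 6186.4 + 37569 = 77204
T ≈ 60.80 °C, under the boiling point, so the assumption holds.

T_f ≈ 60.8 °C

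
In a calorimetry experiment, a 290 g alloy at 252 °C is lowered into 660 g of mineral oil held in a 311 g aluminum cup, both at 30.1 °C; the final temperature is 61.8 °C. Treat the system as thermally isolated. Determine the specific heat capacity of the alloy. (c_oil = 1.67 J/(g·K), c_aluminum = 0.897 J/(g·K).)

Net heat exchanged in the isolated system is zero:
290×c×(61.8 − 252) + 660×1.67×(61.8 − 30.1) + 311×0.897×(61.8 − 30.1) = 0
-55158 c = -43783
c = -43783/-55158 ≈ 0.7938 J/(g·K)

c ≈ 0.794 J/(g·K)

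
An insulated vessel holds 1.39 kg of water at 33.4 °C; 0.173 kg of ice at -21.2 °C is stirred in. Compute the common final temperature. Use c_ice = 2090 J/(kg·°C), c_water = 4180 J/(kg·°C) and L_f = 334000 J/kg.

Taking heat into each body as positive, Σ m c ΔT = 0:
ice -21.2→0 °C: 0.173·2090·21.2 = 7665.3
  latent heat to melt: 0.173·334000 = 57782
  warm the meltwater: 723.14 T
  water: 5810.2(T − 33.4)
6533.3 T = 194061 − 65447 = 128613
T ≈ 19.69 °C. Since T > 0 °C, the all-ice-melts assumption holds.

T_f ≈ 19.7 °C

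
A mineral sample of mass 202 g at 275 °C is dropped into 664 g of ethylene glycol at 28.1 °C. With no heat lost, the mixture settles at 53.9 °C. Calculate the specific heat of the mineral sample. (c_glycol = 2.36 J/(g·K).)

m_s c (T_s − T_f) = m_glycol c_glycol (T_f − T_0):
202·c·(275 − 53.9) = 664·2.36·(53.9 − 28.1)
44662 c = 40430  ⇒  c ≈ 0.9052 J/(g·K)

c ≈ 0.905 J/(g·K)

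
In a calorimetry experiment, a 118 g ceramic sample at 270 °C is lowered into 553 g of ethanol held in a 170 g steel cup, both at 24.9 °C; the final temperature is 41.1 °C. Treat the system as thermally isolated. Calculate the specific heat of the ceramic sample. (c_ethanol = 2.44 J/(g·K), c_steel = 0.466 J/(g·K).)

Net heat exchanged in the isolated system is zero:
118·c·(41.1 − 270) + 553·2.44·(41.1 − 24.9) + 170·0.466·(41.1 − 24.9) = 0
-27010 c = -23142
c = -23142/-27010 ≈ 0.8568 J/(g·K)

c ≈ 0.857 J/(g·K)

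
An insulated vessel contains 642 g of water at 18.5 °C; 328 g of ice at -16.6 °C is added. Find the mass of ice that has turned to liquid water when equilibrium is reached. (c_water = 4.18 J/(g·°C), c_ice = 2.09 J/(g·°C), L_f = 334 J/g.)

Water can give up m c ΔT = 642·4.18·18.5 = 49646 J before reaching 0 °C.
Of that, 328·2.09·16.6 = 11380 J goes to bring the ice to 0 °C, leaving 38266 J.
Melting all 328 g of ice would need 328·334 = 109552 J.
Since 38266 < 109552 J, not all the ice melts; equilibrium is at 0 °C.
Mass melted = 38266/334 ≈ 114.6 g.

m_melted ≈ 115 g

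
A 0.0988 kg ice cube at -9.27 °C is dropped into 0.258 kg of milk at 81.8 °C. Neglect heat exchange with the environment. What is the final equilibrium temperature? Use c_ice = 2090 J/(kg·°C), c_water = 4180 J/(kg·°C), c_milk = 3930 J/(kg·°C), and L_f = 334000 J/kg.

T_f ≈ 33.7 °C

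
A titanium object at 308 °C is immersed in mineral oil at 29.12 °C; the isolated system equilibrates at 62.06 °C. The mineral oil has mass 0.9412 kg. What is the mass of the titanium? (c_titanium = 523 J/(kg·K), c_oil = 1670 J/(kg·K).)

m ≈ 0.403 kg

Heat lost by the titanium = heat gained by the oil:
m×523×(308 − 62.06) = 0.9412×1670×(62.06 − 29.12)
128627 m = 51775  ⇒  m ≈ 0.4025 kg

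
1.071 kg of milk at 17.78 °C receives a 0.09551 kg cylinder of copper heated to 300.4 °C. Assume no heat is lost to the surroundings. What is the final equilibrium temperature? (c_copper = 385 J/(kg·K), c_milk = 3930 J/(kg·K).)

T_f = Σ m_i c_i T_i / Σ m_i c_i:
T_f = (36.77×300.4 + 4209×17.78) / (36.77 + 4209)
    = 85883 / 4245.8 ≈ 20.23 °C

T_f ≈ 20.2 °C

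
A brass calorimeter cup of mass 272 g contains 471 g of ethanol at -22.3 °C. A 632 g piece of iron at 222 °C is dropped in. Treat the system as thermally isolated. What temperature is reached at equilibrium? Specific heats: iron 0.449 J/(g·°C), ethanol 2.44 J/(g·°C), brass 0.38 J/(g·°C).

T_f ≈ 22.8 °C

Energy conservation, ΣQ = 0:
632×0.449×(T − 222) + 471×2.44×(T − (-22.3)) + 272×0.38×(T − (-22.3)) = 0
(283.77 + 1149.2 + 103.36) T = 283.77×222 + 1149.2×(-22.3) + 103.36×(-22.3)
T ≈ 22.82 °C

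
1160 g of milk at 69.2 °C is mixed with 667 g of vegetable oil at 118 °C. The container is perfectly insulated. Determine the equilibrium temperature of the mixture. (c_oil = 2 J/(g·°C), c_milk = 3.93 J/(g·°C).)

T_f ≈ 80.2 °C

Setting the total heat transfer to zero:
667*2*(T − 118) + 1160*3.93*(T − 69.2) = 0
1334(T − 118) + 4558.8(T − 69.2) = 0
(1334 + 4558.8) T = 1334*118 + 4558.8*69.2
T ≈ 80.25 °C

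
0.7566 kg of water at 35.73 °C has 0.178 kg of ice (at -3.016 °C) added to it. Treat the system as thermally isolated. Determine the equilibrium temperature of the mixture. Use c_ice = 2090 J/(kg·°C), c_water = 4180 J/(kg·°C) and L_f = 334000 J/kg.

Sum of m c ΔT and latent-heat terms is zero:
ice -3.016→0 °C: 0.178×2090×3.016 = 1122
  fusion: m_ice L_f = 0.178×334000 = 59452
  meltwater 0→T: 0.178×4180×T = 744.04 T
  water cools: 0.7566×4180×(T − 35.73) = 3162.6(T − 35.73)
3906.6 T = 112999 − 60574 = 52425
T ≈ 13.42 °C. Since T > 0 °C, the all-ice-melts assumption holds.

T_f ≈ 13.4 °C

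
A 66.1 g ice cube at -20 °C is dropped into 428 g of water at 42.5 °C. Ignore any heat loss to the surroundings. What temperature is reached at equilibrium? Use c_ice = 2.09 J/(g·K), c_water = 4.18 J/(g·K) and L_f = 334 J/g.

Energy balance with sensible and latent terms:
warm ice to 0 °C: 66.1·2.09·(0 − (-20)) = 2763; melt ice: 66.1·334 = 22077; meltwater 0→T: 66.1·4.18·T = 276.3 T; water: 1789(T − 42.5)
2065.3 T = 76034 − 24840 = 51194
T ≈ 24.79 °C (positive, so assuming full melt was valid).

T_f ≈ 24.8 °C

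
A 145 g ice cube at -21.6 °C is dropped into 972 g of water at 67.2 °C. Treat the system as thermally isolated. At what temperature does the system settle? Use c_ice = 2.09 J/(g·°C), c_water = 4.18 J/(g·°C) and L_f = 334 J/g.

T_f ≈ 46.7 °C

Taking heat into each body as positive, Σ m c ΔT = 0:
warm ice to 0 °C: 145·2.09·(0 − (-21.6)) = 6545.9
  latent heat to melt: 145·334 = 48430
  warm the meltwater: 606.1 T
  water: 4063(T − 67.2)
4669.1 T = 273031 − 54976 = 218055
T ≈ 46.70 °C. Since T > 0 °C, the all-ice-melts assumption holds.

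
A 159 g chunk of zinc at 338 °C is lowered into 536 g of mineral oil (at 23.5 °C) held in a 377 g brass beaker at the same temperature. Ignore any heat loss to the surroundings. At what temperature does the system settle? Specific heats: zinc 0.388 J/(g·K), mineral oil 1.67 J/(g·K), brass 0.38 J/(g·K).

T_f ≈ 41.1 °C

Net heat exchanged in the isolated system is zero:
159×0.388×(T − 338) + 536×1.67×(T − 23.5) + 377×0.38×(T − 23.5) = 0
61.69(T − 338) + 895.12(T − 23.5) + 143.26(T − 23.5) = 0
1100.1 T = 45254
T ≈ 41.14 °C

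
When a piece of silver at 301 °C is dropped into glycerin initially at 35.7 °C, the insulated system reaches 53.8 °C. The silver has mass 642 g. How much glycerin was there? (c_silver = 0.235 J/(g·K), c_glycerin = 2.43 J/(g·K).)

|Q_silver| = |Q_glycerin|:
642·0.235·(301 − 53.8) = m·2.43·(53.8 − 35.7)
43.98 m = 37295  ⇒  m ≈ 847.9 g

m ≈ 848 g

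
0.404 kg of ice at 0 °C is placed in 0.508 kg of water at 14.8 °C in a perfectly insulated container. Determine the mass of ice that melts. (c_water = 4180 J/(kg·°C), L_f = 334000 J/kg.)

m_melted ≈ 0.0941 kg

Cooling the water to 0 °C releases 0.508×4180×14.8 = 31427 J.
Fully melting the ice requires m_ice L_f = 0.404×334000 = 134936 J.
31427 J < 134936 J, so only part of the ice melts and the system sits at 0 °C.
m_melt = 31427 / L_f = 0.09409 kg.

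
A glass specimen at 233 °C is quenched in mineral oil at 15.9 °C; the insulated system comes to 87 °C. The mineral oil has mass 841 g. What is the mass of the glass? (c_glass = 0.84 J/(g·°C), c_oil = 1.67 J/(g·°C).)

m ≈ 814 g

Heat gained plus heat lost sum to zero:
m·0.84·(87 − 233) + 841·1.67·(87 − 15.9) = 0
-122.64 m = -99858
m = -99858/-122.64 ≈ 814.2 g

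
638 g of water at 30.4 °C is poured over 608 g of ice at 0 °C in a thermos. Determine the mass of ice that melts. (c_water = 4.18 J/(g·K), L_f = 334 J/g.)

m_melted ≈ 243 g

Cooling the water to 0 °C releases 638×4.18×30.4 = 81072 J.
Fully melting the ice requires m_ice L_f = 608×334 = 203072 J.
81072 J < 203072 J, so only part of the ice melts and the system sits at 0 °C.
m_melted×334 = 81072  ⇒  m_melted ≈ 242.7 g.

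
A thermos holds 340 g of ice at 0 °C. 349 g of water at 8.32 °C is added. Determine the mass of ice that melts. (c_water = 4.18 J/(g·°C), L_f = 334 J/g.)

Cooling the water to 0 °C releases 349·4.18·8.32 = 12137 J.
To melt every bit of ice: 340·334 = 113560 J.
Since 12137 < 113560 J, not all the ice melts; equilibrium is at 0 °C.
Mass melted = 12137/334 ≈ 36.34 g.

m_melted ≈ 36.3 g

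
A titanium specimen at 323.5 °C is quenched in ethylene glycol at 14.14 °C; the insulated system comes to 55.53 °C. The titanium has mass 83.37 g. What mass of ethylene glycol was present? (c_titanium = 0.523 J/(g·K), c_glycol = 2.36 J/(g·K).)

m ≈ 120 g

Heat lost by the titanium = heat gained by the glycol:
83.37×0.523×(323.5 − 55.53) = m×2.36×(55.53 − 14.14)
97.68 m = 11684  ⇒  m ≈ 119.6 g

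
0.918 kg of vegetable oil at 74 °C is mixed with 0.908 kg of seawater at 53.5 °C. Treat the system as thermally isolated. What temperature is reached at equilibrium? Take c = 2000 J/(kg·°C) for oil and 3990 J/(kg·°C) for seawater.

T_f ≈ 60.4 °C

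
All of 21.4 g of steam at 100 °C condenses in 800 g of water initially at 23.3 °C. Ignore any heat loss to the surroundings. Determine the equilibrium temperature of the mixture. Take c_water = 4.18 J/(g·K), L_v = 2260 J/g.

Sum of m c ΔT and latent-heat terms is zero:
condense steam: −21.4·2260 = −48364; condensed water 100 °C→T: 89.45(T − 100); original water: 3344(T − 23.3)
3433.5 T = 48364 + 8945.2 + 77915 = 135224
T ≈ 39.38 °C — below 100 °C, confirming all the steam condensed.

T_f ≈ 39.4 °C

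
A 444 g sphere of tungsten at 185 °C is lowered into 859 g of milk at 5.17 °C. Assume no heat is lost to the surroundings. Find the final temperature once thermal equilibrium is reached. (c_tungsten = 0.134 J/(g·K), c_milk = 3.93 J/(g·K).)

T_f ≈ 8.3 °C

Net heat exchanged in the isolated system is zero:
444·0.134·(T − 185) + 859·3.93·(T − 5.17) = 0
3435.4 T = 28460
T ≈ 8.28 °C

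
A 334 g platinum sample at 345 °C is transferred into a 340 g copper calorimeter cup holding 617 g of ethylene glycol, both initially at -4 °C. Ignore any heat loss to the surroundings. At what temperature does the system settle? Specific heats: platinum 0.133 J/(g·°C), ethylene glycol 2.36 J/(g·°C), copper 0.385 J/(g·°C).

T_f ≈ 5.5 °C

Let T be the final temperature. ΣQ_i = 0:
334·0.133·(T − 345) + 617·2.36·(T − (-4)) + 340·0.385·(T − (-4)) = 0
1631.4 T = 8977.5
T ≈ 5.50 °C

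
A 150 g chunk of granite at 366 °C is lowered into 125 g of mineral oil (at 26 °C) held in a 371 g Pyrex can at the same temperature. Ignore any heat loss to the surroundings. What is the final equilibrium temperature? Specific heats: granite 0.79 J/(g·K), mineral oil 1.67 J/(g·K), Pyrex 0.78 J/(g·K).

T_f ≈ 91.3 °C

Let T be the final temperature. ΣQ_i = 0:
150×0.79×(T − 366) + 125×1.67×(T − 26) + 371×0.78×(T − 26) = 0
118.5(T − 366) + 208.75(T − 26) + 289.38(T − 26) = 0
616.63 T = 56322
T = 56322 / 616.63 = 91.3 °C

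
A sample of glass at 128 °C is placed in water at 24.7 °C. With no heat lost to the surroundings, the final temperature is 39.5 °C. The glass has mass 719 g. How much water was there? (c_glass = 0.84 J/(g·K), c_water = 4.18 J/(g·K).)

m ≈ 864 g

|Q_glass| = |Q_water|:
719·0.84·(128 − 39.5) = m·4.18·(39.5 − 24.7)
61.86 m = 53450  ⇒  m ≈ 864 g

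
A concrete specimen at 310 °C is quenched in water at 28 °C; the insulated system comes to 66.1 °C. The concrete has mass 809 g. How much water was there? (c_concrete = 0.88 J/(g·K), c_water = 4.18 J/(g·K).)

Setting the total heat transfer to zero:
809·0.88·(66.1 − 310) + m·4.18·(66.1 − 28) = 0
159.26 m = 173637
m = 173637/159.26 ≈ 1090 g

m ≈ 1090 g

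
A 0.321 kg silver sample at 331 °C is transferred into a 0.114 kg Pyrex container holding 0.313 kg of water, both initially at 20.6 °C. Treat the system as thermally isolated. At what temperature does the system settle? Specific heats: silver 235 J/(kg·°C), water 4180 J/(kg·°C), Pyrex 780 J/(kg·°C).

Net heat exchanged in the isolated system is zero:
0.321×235×(T − 331) + 0.313×4180×(T − 20.6) + 0.114×780×(T − 20.6) = 0
1472.7 T = 53753
T = 53753 / 1472.7 = 36.5 °C

T_f ≈ 36.5 °C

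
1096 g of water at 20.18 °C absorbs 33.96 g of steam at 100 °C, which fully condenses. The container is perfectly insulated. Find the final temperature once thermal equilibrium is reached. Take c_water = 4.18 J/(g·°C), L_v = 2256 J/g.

T_f ≈ 38.8 °C

Heat gained plus heat lost sum to zero:
condense steam: −33.96×2256 = −76614
  condensate cools 100→T: 33.96×4.18×(T − 100) = 141.95(T − 100)
  water warms: 1096×4.18×(T − 20.18) = 4581.3(T − 20.18)
4723.2 T = 76614 + 14195 + 92450 = 183259
T ≈ 38.80 °C — below 100 °C, confirming all the steam condensed.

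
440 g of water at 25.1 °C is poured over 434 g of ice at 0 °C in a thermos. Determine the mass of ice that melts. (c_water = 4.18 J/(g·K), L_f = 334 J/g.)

m_melted ≈ 138 g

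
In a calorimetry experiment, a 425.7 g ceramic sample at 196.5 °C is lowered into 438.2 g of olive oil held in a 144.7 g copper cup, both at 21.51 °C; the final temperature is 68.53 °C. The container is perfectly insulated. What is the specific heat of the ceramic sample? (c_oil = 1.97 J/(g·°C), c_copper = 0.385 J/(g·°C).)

Taking heat into each body as positive, Σ m c ΔT = 0:
425.7·c·(68.53 − 196.5) + 438.2·1.97·(68.53 − 21.51) + 144.7·0.385·(68.53 − 21.51) = 0
-54477 c = -43210
c = -43210/-54477 ≈ 0.7932 J/(g·°C)

c ≈ 0.793 J/(g·°C)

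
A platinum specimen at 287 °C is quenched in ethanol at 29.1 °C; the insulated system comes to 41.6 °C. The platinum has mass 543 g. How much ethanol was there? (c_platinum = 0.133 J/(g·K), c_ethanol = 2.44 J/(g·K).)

m ≈ 581 g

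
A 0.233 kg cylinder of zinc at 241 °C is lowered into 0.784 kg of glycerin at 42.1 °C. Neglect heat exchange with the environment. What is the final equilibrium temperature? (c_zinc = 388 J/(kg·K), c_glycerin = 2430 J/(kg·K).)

T_f ≈ 51.1 °C

Taking heat into each body as positive, Σ m c ΔT = 0:
0.233*388*(T − 241) + 0.784*2430*(T − 42.1) = 0
90.4(T − 241) + 1905.1(T − 42.1) = 0
(90.4 + 1905.1) T = 90.4*241 + 1905.1*42.1
T = 101993 / 1995.5 = 51.1 °C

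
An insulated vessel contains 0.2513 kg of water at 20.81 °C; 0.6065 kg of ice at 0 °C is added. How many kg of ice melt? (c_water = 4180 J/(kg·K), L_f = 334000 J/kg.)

m_melted ≈ 0.0654 kg

Cooling the water to 0 °C releases 0.2513×4180×20.81 = 21860 J.
Fully melting the ice requires m_ice L_f = 0.6065×334000 = 202571 J.
That's not enough to melt it all — equilibrium is at 0 °C with ice remaining.
m_melted×334000 = 21860  ⇒  m_melted ≈ 0.06545 kg.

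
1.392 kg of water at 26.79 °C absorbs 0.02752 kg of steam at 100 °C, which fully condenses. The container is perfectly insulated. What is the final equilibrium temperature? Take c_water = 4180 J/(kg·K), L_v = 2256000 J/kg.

Energy conservation, ΣQ = 0:
condense steam: −0.02752·2256000 = −62085; condensed water 100 °C→T: 115.03(T − 100); original water: 5818.6(T − 26.79)
5933.6 T = 62085 + 11503 + 155879 = 229468
T ≈ 38.67 °C (< 100 °C, so full condensation is consistent).

T_f ≈ 38.7 °C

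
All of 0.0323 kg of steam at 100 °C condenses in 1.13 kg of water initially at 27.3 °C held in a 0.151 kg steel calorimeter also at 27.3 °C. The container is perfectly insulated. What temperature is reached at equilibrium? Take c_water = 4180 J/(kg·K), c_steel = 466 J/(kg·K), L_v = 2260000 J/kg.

T_f ≈ 44.1 °C

Conservation of energy gives ΣQ = 0:
condense steam: −0.0323×2260000 = −72998
  condensed water 100 °C→T: 135.01(T − 100)
  original water: 4723.4(T − 27.3)
  cup: 70.37(T − 27.3)
4928.8 T = 72998 + 13501 + 130870 = 217369
T ≈ 44.10 °C — below 100 °C, confirming all the steam condensed.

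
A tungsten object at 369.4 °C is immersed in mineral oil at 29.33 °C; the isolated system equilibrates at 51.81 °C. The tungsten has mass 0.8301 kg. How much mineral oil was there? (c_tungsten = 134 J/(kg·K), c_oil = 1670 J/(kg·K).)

Heat lost by the tungsten = heat gained by the oil:
0.8301·134·(369.4 − 51.81) = m·1670·(51.81 − 29.33)
37542 m = 35327  ⇒  m ≈ 0.941 kg

m ≈ 0.941 kg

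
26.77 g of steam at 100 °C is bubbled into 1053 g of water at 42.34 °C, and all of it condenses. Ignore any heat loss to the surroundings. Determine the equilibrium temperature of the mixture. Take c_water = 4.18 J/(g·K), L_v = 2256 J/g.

Net heat exchanged in the isolated system is zero:
latent heat released on condensation: 26.77·2256 = 60393
  condensate cools 100→T: 26.77·4.18·(T − 100) = 111.9(T − 100)
  original water: 4401.5(T − 42.34)
4513.4 T = 60393 + 11190 + 186361 = 257944
T ≈ 57.15 °C, under the boiling point, so the assumption holds.

T_f ≈ 57.2 °C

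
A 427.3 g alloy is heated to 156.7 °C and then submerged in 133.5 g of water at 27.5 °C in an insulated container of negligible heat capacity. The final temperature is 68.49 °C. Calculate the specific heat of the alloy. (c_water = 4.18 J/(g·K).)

m_s c (T_s − T_f) = m_water c_water (T_f − T_0):
427.3×c×(156.7 − 68.49) = 133.5×4.18×(68.49 − 27.5)
37692 c = 22874  ⇒  c ≈ 0.6069 J/(g·K)

c ≈ 0.607 J/(g·K)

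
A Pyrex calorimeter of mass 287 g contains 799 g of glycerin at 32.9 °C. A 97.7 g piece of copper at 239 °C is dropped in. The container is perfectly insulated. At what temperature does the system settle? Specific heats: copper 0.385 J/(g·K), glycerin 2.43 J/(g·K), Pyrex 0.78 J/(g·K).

T_f ≈ 36.4 °C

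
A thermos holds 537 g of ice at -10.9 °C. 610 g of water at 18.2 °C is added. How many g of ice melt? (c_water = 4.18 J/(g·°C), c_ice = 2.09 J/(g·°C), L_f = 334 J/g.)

m_melted ≈ 102 g

Heat available from the water dropping to 0 °C: 610·4.18·18.2 = 46406 J.
Of that, 537·2.09·10.9 = 12233 J goes to bring the ice to 0 °C, leaving 34173 J.
Melting all 537 g of ice would need 537·334 = 179358 J.
That's not enough to melt it all — equilibrium is at 0 °C with ice remaining.
Mass melted = 34173/334 ≈ 102.3 g.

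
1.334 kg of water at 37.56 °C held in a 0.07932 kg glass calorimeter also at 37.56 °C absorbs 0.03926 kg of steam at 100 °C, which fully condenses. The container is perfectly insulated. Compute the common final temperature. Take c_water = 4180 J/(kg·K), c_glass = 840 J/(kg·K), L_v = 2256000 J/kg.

T_f ≈ 54.6 °C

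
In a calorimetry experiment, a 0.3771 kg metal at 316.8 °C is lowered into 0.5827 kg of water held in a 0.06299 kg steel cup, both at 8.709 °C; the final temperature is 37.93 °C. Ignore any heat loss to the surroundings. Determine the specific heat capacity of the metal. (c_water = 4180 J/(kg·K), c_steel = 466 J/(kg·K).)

c ≈ 685 J/(kg·K)

Energy conservation, ΣQ = 0:
0.3771·c·(37.93 − 316.8) + 0.5827·4180·(37.93 − 8.709) + 0.06299·466·(37.93 − 8.709) = 0
-105.16 c = -72031
c = -72031/-105.16 ≈ 685 J/(kg·K)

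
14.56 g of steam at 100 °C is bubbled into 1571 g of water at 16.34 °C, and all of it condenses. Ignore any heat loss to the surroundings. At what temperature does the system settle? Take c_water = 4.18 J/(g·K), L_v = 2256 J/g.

Conservation of energy gives ΣQ = 0:
condense steam: −14.56×2256 = −32847; condensate cools 100→T: 14.56×4.18×(T − 100) = 60.86(T − 100); original water: 6566.8(T − 16.34)
6627.6 T = 32847 + 6086.1 + 107301 = 146235
T ≈ 22.06 °C (< 100 °C, so full condensation is consistent).

T_f ≈ 22.1 °C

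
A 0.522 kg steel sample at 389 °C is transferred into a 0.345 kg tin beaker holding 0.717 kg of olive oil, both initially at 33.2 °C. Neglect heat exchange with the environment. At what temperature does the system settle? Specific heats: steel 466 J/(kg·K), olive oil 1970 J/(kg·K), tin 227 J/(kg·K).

T_f ≈ 83.1 °C

T_f is the heat-capacity-weighted average of the initial temperatures:
T_f = (243.25×389 + 1412.5×33.2 + 78.31×33.2) / (243.25 + 1412.5 + 78.31)
    = 144120 / 1734.1 ≈ 83.11 °C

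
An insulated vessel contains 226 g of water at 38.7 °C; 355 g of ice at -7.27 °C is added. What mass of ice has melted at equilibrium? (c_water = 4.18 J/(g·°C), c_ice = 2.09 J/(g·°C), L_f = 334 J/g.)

m_melted ≈ 93.3 g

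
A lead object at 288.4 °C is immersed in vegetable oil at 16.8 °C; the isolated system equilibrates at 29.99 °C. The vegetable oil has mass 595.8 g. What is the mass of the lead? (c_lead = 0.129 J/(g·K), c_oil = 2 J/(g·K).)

m ≈ 471 g

Net heat exchanged in the isolated system is zero:
m×0.129×(29.99 − 288.4) + 595.8×2×(29.99 − 16.8) = 0
-33.33 m = -15717
m = -15717/-33.33 ≈ 471.5 g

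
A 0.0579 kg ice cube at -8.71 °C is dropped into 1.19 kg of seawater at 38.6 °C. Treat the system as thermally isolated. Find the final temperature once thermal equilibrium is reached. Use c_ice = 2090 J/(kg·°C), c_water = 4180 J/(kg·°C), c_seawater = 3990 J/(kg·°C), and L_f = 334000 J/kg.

Energy conservation, ΣQ = 0:
ice -8.71→0 °C: 0.0579×2090×8.71 = 1054
  latent heat to melt: 0.0579×334000 = 19339
  meltwater 0→T: 0.0579×4180×T = 242.02 T
  seawater cools: 1.19×3990×(T − 38.6) = 4748.1(T − 38.6)
4990.1 T = 183277 − 20393 = 162884
T ≈ 32.64 °C (positive, so assuming full melt was valid).

T_f ≈ 32.6 °C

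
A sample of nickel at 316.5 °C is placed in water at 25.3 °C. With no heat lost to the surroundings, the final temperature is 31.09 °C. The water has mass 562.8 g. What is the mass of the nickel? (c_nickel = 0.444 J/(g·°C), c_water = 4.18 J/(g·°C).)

m ≈ 107 g

Heat gained plus heat lost sum to zero:
m×0.444×(31.09 − 316.5) + 562.8×4.18×(31.09 − 25.3) = 0
-126.72 m = -13621
m = -13621/-126.72 ≈ 107.5 g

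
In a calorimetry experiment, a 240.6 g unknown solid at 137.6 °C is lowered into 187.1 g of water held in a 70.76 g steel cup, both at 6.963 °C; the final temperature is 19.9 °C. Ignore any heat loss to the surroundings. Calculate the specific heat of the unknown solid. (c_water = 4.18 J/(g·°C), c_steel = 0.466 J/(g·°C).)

Energy conservation, ΣQ = 0:
240.6·c·(19.9 − 137.6) + 187.1·4.18·(19.9 − 6.963) + 70.76·0.466·(19.9 − 6.963) = 0
-28319 c = -10544
c = -10544/-28319 ≈ 0.3723 J/(g·°C)

c ≈ 0.372 J/(g·°C)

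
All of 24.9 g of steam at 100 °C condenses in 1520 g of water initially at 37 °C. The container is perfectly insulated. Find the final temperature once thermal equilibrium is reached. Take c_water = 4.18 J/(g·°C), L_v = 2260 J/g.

Let T be the final temperature. ΣQ_i = 0:
steam→water at 100 °C releases m L_v = 24.9·2260 = 56274
  condensate cools 100→T: 24.9·4.18·(T − 100) = 104.08(T − 100)
  water warms: 1520·4.18·(T − 37) = 6353.6(T − 37)
6457.7 T = 56274 + 10408 + 235083 = 301765
T ≈ 46.73 °C, under the boiling point, so the assumption holds.

T_f ≈ 46.7 °C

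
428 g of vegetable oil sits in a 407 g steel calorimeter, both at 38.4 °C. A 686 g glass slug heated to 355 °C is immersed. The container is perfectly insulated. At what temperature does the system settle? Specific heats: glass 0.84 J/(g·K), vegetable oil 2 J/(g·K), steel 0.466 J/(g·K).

T_f ≈ 150.9 °C

Taking heat into each body as positive, Σ m c ΔT = 0:
686*0.84*(T − 355) + 428*2*(T − 38.4) + 407*0.466*(T − 38.4) = 0
(576.24 + 856 + 189.66) T = 576.24*355 + 856*38.4 + 189.66*38.4
T ≈ 150.88 °C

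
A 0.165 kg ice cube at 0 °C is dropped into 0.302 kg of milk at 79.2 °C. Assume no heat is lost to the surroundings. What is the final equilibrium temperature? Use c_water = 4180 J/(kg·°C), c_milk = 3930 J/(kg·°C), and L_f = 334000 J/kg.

T_f ≈ 20.7 °C

Net heat exchanged in the isolated system is zero:
melt ice: 0.165·334000 = 55110; warm the meltwater: 689.7 T; milk: 1186.9(T − 79.2)
1876.6 T = 93999 − 55110 = 38889
T ≈ 20.72 °C (positive, so assuming full melt was valid).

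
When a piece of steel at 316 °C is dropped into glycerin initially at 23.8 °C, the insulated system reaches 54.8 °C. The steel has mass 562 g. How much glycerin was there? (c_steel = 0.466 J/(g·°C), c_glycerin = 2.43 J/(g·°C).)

m ≈ 908 g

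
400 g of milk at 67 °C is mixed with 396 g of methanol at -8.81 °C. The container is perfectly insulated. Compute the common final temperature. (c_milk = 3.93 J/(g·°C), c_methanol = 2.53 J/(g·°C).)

T_f ≈ 37.5 °C

T_f is the heat-capacity-weighted average of the initial temperatures:
T_f = (1572·67 + 1001.9·(-8.81)) / (1572 + 1001.9)
    = 96497 / 2573.9 ≈ 37.49 °C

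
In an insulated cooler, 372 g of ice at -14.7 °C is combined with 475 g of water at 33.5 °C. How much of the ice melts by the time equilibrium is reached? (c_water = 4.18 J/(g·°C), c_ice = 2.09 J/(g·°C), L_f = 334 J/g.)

Water can give up m c ΔT = 475·4.18·33.5 = 66514 J before reaching 0 °C.
Warming the ice to 0 °C takes 372·2.09·14.7 = 11429 J, leaving 55085 J for melting.
To melt every bit of ice: 372·334 = 124248 J.
Since 55085 < 124248 J, not all the ice melts; equilibrium is at 0 °C.
m_melt = 55085 / L_f = 164.9 g.

m_melted ≈ 165 g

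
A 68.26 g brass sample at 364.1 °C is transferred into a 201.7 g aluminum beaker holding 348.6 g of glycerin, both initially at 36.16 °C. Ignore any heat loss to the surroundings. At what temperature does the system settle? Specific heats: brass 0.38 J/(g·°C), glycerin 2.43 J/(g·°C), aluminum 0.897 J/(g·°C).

T_f ≈ 44.2 °C

Let T be the final temperature. ΣQ_i = 0:
68.26*0.38*(T − 364.1) + 348.6*2.43*(T − 36.16) + 201.7*0.897*(T − 36.16) = 0
25.94(T − 364.1) + 847.1(T − 36.16) + 180.92(T − 36.16) = 0
(25.94 + 847.1 + 180.92) T = 25.94*364.1 + 847.1*36.16 + 180.92*36.16
T = 46618/1054 ≈ 44.23 °C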